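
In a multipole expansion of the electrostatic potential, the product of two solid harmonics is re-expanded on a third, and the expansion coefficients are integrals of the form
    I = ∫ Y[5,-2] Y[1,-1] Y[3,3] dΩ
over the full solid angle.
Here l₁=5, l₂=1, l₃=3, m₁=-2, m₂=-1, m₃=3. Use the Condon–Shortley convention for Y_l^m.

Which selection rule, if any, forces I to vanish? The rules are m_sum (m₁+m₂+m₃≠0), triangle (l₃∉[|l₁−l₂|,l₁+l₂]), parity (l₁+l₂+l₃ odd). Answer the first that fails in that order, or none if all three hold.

triangle

Σmᵢ = 0  ✓
l₃∈[|l₁−l₂|,l₁+l₂]=[4,6], have l₃=3  ✗
Σlᵢ = 9 ⇒ odd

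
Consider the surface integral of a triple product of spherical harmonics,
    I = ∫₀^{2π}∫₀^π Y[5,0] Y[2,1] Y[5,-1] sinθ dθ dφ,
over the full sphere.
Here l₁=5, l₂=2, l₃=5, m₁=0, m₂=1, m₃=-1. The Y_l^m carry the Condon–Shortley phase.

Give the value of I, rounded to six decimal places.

-0.036166

Checks pass: Σm=0; 12 even; l₃=5∈[3,7].
(2·5+1)(2·2+1)(2·5+1) = 605
Δ: 2! 8! 2! / 13! → 1/38610
sum: t=0:+1/2880 t=1:−1/576 t=2:+1/2880 = -1/960
3j²(5 2 5; 0 0 0) = Δ·Π!·Σ² = 10/429  (sign +1)
sum: t=1:−1/1152 t=2:+1/1440 = -1/5760
3j²(5 2 5; 0 1 -1) = Δ·Π!·Σ² = 1/858  (sign -1)
combine: 4πI² = 605·10/429·1/858 = 25/1521
take √, sign -1: I = -0.03616600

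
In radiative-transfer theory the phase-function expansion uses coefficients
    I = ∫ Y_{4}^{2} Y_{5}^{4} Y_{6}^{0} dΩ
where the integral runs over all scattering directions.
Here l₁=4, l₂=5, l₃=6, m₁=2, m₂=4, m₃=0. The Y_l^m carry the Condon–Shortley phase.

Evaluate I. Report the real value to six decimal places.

0.000000

m-sum = 2 + 4 + 0 = 6 ≠ 0 ⇒ I = 0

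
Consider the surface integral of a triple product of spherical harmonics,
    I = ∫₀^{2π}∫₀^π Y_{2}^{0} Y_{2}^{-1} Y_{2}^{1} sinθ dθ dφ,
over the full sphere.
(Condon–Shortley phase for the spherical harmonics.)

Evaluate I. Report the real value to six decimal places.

m-sum 0 ✓  L=6 even ✓  0≤2≤4 ✓
Π(2lᵢ+1) = 5×5×5 = 125
triangle coeff Δ(2,2,2) = 1/630
Σ_t [0,2]: t=0:+1/8 t=1:−1/1 t=2:+1/8 = -3/4
(3j)²=2/35 [(2 2 2; 0 0 0)], sign=-1
Σ_t [0,1]: t=0:+1/4 t=1:−1/2 = -1/4
(3j)²=1/70 [(2 2 2; 0 -1 1)], sign=+1
⇒ 4πI² = 5/49
I = (-1)√(5/49/(4π)) = -0.09011188

-0.090112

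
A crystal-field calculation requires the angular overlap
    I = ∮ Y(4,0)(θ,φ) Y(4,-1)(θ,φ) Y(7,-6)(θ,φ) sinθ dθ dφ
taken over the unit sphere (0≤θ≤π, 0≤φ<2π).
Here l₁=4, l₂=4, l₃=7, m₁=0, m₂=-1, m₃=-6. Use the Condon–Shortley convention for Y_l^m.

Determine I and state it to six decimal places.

m-sum = 0 − 1 − 6 = -7 ≠ 0 ⇒ I = 0

0.000000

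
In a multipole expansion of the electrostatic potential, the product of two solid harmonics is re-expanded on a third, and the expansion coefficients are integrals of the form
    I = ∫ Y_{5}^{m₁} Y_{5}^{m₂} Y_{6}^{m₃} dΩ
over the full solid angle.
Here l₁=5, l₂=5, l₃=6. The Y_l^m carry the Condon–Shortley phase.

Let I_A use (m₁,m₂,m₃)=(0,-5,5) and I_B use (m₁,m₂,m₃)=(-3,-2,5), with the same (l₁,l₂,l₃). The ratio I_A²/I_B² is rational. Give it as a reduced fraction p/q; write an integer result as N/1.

Same 5,5,6: normalisation and zero-m 3j drop out of the ratio.
A: Δ: 4! 6! 6! / 17! → 1/28588560; sum: t=0:+1/2073600 = 1/2073600; 3j²(5 5 6; 0 -5 5) = Δ·Π!·Σ² = 15/884  (sign -1)
B: Δ: 4! 6! 6! / 17! → 1/28588560; sum: t=2:+1/345600 t=3:−1/518400 = 1/1036800; 3j²(5 5 6; -3 -2 5) = Δ·Π!·Σ² = 7/2210  (sign -1)
I_A²/I_B² = (15/884)/(7/2210) = 75/14

75/14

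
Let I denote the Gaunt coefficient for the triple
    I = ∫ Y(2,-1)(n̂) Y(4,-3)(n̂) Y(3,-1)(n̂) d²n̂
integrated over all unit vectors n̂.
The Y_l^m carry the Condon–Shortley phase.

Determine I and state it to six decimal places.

Σmᵢ = -5 ≠ 0, so the φ-integral vanishes; I = 0

0.000000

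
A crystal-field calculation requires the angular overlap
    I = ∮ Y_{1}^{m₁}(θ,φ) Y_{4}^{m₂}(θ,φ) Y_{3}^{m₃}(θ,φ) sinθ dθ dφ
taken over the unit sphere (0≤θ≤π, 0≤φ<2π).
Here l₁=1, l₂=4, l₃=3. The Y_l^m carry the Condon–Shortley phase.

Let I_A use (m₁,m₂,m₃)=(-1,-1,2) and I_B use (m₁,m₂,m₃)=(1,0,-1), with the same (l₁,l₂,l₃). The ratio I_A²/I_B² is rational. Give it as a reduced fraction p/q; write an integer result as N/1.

l's match ⇒ only the (l;m) 3-j factors differ between A and B.
A: triangle coeff Δ(1,4,3) = 1/252; Σ_t [2,2]: t=2:+1/240 = 1/240; (3j)²=1/84 [(1 4 3; -1 -1 2)], sign=-1
B: triangle coeff Δ(1,4,3) = 1/252; Σ_t [0,0]: t=0:+1/96 = 1/96; (3j)²=1/42 [(1 4 3; 1 0 -1)], sign=+1
I_A²/I_B² = (1/84)/(1/42) = 1/2

1/2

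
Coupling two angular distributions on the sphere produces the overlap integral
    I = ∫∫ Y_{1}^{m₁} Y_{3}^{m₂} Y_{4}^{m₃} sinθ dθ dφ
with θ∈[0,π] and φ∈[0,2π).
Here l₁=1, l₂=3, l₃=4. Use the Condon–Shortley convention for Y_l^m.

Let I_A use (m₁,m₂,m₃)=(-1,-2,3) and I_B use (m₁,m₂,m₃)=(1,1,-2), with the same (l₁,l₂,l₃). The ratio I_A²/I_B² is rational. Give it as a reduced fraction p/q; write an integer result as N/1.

Same 1,3,4: normalisation and zero-m 3j drop out of the ratio.
A: Δ: 0! 2! 6! / 9! → 1/252; sum: t=0:+1/240 = 1/240; 3j²(1 3 4; -1 -2 3) = Δ·Π!·Σ² = 1/12  (sign -1)
B: Δ: 0! 2! 6! / 9! → 1/252; sum: t=0:+1/96 = 1/96; 3j²(1 3 4; 1 1 -2) = Δ·Π!·Σ² = 5/84  (sign +1)
I_A²/I_B² = (1/12)/(5/84) = 7/5

7/5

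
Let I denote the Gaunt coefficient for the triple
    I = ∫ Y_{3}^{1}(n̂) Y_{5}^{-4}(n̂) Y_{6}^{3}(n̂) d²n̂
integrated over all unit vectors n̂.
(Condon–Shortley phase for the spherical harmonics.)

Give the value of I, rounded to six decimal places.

0.176531

m-sum 0 ✓  L=14 even ✓  2≤6≤8 ✓
Π(2lᵢ+1) = 7×11×13 = 1001
triangle coeff Δ(3,5,6) = 1/675675
Σ_t [0,2]: t=0:+1/8640 t=1:−1/2304 t=2:+1/8640 = -7/34560
(3j)²=7/429 [(3 5 6; 0 0 0)], sign=-1
Σ_t [0,1]: t=0:+1/40320 t=1:−1/241920 = 1/48384
(3j)²=24/1001 [(3 5 6; 1 -4 3)], sign=-1
⇒ 4πI² = 56/143
I = (+1)√(56/143/(4π)) = 0.17653103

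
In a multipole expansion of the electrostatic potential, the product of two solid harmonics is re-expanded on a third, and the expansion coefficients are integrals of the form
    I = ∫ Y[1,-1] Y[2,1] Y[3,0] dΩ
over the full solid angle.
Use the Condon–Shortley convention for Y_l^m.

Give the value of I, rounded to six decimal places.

Checks pass: Σm=0; 6 even; l₃=3∈[1,3].
(2·1+1)(2·2+1)(2·3+1) = 105
Δ: 0! 2! 4! / 7! → 1/105
sum: t=0:+1/4 = 1/4
3j²(1 2 3; 0 0 0) = Δ·Π!·Σ² = 3/35  (sign -1)
sum: t=0:+1/12 = 1/12
3j²(1 2 3; -1 1 0) = Δ·Π!·Σ² = 1/35  (sign -1)
combine: 4πI² = 105·3/35·1/35 = 9/35
take √, sign +1: I = 0.14304817

0.143048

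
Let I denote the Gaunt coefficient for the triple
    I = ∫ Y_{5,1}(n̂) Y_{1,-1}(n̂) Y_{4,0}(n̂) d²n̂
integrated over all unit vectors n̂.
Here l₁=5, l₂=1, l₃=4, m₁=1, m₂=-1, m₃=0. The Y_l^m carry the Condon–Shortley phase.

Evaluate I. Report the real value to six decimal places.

-0.190188

Rules hold: Σm=0, L=10 even, 4≤4≤6.
N = 11·3·9 = 297
Δ = 2!·8!·0!/11! = 1/495
Racah Σ t=1..1: t=1:−1/576 = -1/576
⇒ 3j(5 1 4; 0 0 0)² = 5/99, sgn -1
Racah Σ t=0..0: t=0:+1/1152 = 1/1152
⇒ 3j(5 1 4; 1 -1 0)² = 1/33, sgn +1
4πI² = N·(3j₀)²·(3jₘ)² = 5/11
I = -1·√(0.454545/4π) = -0.19018827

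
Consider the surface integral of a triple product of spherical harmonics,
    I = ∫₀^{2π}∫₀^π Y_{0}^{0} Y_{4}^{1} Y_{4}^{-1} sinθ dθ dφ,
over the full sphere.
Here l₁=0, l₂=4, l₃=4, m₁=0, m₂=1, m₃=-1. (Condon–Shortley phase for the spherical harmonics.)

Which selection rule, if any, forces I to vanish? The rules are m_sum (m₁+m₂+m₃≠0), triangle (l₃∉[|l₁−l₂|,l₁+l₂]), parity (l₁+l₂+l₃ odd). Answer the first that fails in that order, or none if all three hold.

none

m₁+m₂+m₃ = 0 + 1 − 1 = 0  ✓
triangle: |0−4|=4 ≤ l₃=4 ≤ 0+4=4  ✓
parity: l₁+l₂+l₃ = 8 is even  ✓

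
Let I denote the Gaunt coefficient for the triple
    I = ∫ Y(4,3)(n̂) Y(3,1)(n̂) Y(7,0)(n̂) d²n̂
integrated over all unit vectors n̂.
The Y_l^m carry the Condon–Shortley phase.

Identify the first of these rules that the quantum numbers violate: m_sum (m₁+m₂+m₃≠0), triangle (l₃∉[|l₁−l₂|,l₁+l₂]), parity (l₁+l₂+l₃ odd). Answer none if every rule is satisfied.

m₁+m₂+m₃ = 3 + 1 + 0 = 4  ✗
triangle: |4−3|=1 ≤ l₃=7 ≤ 4+3=7
parity: l₁+l₂+l₃ = 14 is even

m_sum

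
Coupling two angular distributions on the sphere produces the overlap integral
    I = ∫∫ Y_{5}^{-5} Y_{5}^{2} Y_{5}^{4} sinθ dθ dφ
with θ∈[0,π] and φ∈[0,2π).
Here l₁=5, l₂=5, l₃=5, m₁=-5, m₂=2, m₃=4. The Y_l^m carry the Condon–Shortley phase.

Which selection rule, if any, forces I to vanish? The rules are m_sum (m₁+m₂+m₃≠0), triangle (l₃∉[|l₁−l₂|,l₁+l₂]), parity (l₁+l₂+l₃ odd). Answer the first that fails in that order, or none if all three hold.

m₁+m₂+m₃ = -5 + 2 + 4 = 1  ✗
triangle: |5−5|=0 ≤ l₃=5 ≤ 5+5=10
parity: l₁+l₂+l₃ = 15 is odd

m_sum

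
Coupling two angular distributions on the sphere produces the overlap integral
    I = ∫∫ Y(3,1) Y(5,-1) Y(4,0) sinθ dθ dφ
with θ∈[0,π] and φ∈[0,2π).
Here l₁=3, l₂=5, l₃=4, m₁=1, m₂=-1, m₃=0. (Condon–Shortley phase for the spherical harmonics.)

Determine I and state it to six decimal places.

-0.086020

m-sum 0 ✓  L=12 even ✓  2≤4≤8 ✓
Π(2lᵢ+1) = 7×11×9 = 693
triangle coeff Δ(3,5,4) = 1/180180
Σ_t [1,3]: t=1:−1/576 t=2:+1/144 t=3:−1/576 = 1/288
(3j)²=20/1001 [(3 5 4; 0 0 0)], sign=+1
Σ_t [0,2]: t=0:+1/2304 t=1:−1/216 t=2:+1/384 = -11/6912
(3j)²=11/1638 [(3 5 4; 1 -1 0)], sign=-1
⇒ 4πI² = 110/1183
I = (-1)√(110/1183/(4π)) = -0.08601992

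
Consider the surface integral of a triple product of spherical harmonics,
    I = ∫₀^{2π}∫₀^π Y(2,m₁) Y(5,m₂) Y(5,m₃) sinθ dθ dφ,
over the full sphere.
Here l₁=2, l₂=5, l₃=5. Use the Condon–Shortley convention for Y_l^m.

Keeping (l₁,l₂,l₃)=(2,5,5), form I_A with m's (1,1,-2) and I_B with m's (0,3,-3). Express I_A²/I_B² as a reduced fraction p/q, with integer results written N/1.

Same 2,5,5: normalisation and zero-m 3j drop out of the ratio.
A: Δ: 2! 2! 8! / 13! → 1/38610; sum: t=0:+1/2880 t=1:−1/1440 = -1/2880; 3j²(2 5 5; 1 1 -2) = Δ·Π!·Σ² = 7/715  (sign +1)
B: Δ: 2! 2! 8! / 13! → 1/38610; sum: t=0:+1/161280 t=1:−1/5040 t=2:+1/5760 = -1/53760; 3j²(2 5 5; 0 3 -3) = Δ·Π!·Σ² = 1/4290  (sign -1)
I_A²/I_B² = (7/715)/(1/4290) = 42/1

42/1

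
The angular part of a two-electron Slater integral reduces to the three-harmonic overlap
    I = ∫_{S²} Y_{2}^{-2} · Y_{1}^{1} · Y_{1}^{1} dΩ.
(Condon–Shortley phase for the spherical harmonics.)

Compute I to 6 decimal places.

Checks pass: Σm=0; 4 even; l₃=1∈[1,3].
(2·2+1)(2·1+1)(2·1+1) = 45
Δ: 2! 2! 0! / 5! → 1/30
sum: t=1:−1/1 = -1/1
3j²(2 1 1; 0 0 0) = Δ·Π!·Σ² = 2/15  (sign +1)
sum: t=2:+1/4 = 1/4
3j²(2 1 1; -2 1 1) = Δ·Π!·Σ² = 1/5  (sign +1)
combine: 4πI² = 45·2/15·1/5 = 6/5
take √, sign +1: I = 0.30901936

0.309019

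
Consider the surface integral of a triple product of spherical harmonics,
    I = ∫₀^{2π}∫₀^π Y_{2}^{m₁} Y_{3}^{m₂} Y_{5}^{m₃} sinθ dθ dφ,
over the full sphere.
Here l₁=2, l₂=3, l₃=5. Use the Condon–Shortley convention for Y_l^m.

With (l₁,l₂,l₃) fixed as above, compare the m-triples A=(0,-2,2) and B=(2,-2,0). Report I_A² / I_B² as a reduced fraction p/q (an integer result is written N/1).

l's match ⇒ only the (l;m) 3-j factors differ between A and B.
A: triangle coeff Δ(2,3,5) = 1/2310; Σ_t [0,0]: t=0:+1/480 = 1/480; (3j)²=3/110 [(2 3 5; 0 -2 2)], sign=-1
B: triangle coeff Δ(2,3,5) = 1/2310; Σ_t [0,0]: t=0:+1/2880 = 1/2880; (3j)²=1/462 [(2 3 5; 2 -2 0)], sign=-1
I_A²/I_B² = (3/110)/(1/462) = 63/5

63/5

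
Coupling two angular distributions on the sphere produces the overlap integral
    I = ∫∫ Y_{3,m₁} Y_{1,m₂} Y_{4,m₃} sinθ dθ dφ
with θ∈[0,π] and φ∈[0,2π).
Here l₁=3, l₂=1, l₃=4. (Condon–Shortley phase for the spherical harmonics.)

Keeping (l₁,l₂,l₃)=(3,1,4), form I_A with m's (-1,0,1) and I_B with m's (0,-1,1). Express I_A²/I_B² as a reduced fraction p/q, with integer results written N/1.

l's match ⇒ only the (l;m) 3-j factors differ between A and B.
A: triangle coeff Δ(3,1,4) = 1/252; Σ_t [0,0]: t=0:+1/48 = 1/48; (3j)²=5/84 [(3 1 4; -1 0 1)], sign=-1
B: triangle coeff Δ(3,1,4) = 1/252; Σ_t [0,0]: t=0:+1/72 = 1/72; (3j)²=5/126 [(3 1 4; 0 -1 1)], sign=-1
I_A²/I_B² = (5/84)/(5/126) = 3/2

3/2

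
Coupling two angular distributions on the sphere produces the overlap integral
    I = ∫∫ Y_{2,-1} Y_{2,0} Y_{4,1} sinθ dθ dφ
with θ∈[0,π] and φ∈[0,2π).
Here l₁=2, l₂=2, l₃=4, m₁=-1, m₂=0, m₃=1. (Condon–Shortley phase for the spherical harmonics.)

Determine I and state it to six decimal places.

m-sum 0 ✓  L=8 even ✓  0≤4≤4 ✓
Π(2lᵢ+1) = 5×5×9 = 225
triangle coeff Δ(2,2,4) = 1/630
Σ_t [0,0]: t=0:+1/16 = 1/16
(3j)²=2/35 [(2 2 4; 0 0 0)], sign=+1
Σ_t [0,0]: t=0:+1/24 = 1/24
(3j)²=1/21 [(2 2 4; -1 0 1)], sign=-1
⇒ 4πI² = 30/49
I = (-1)√(30/49/(4π)) = -0.22072812

-0.220728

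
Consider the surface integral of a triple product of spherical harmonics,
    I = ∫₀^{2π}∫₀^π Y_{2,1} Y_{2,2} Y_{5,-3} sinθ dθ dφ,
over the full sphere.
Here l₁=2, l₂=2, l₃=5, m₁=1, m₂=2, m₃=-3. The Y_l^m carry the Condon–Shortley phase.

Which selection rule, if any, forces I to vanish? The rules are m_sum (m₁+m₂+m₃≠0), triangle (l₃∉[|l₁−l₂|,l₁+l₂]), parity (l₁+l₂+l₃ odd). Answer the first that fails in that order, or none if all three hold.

triangle

m₁+m₂+m₃ = 1 + 2 − 3 = 0  ✓
triangle: |2−2|=0 ≤ l₃=5 ≤ 2+2=4  ✗
parity: l₁+l₂+l₃ = 9 is odd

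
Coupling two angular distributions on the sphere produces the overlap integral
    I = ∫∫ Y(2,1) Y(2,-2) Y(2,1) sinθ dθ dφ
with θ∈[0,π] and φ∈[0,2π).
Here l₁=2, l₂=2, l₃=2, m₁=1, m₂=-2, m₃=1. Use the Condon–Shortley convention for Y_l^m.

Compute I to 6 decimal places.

0.220728

Rules hold: Σm=0, L=6 even, 0≤2≤4.
N = 5·5·5 = 125
Δ = 2!·2!·2!/7! = 1/630
Racah Σ t=0..2: t=0:+1/8 t=1:−1/1 t=2:+1/8 = -3/4
⇒ 3j(2 2 2; 0 0 0)² = 2/35, sgn -1
Racah Σ t=0..0: t=0:+1/4 = 1/4
⇒ 3j(2 2 2; 1 -2 1)² = 3/35, sgn -1
4πI² = N·(3j₀)²·(3jₘ)² = 30/49
I = +1·√(0.612245/4π) = 0.22072812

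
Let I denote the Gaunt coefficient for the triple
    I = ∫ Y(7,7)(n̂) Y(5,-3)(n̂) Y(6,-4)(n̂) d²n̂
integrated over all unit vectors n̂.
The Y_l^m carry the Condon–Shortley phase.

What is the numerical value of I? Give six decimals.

m-sum 0 ✓  L=18 even ✓  2≤6≤12 ✓
Π(2lᵢ+1) = 15×11×13 = 2145
triangle coeff Δ(7,5,6) = 1/174594420
Σ_t [1,5]: t=1:−1/4147200 t=2:+1/207360 t=3:−1/82944 t=4:+1/207360 t=5:−1/4147200 = -1/345600
(3j)²=420/46189 [(7 5 6; 0 0 0)], sign=-1
Σ_t [0,0]: t=0:+1/116121600 = 1/116121600
(3j)²=7/323 [(7 5 6; 7 -3 -4)], sign=+1
⇒ 4πI² = 44100/104329
I = (-1)√(44100/104329/(4π)) = -0.18340528

-0.183405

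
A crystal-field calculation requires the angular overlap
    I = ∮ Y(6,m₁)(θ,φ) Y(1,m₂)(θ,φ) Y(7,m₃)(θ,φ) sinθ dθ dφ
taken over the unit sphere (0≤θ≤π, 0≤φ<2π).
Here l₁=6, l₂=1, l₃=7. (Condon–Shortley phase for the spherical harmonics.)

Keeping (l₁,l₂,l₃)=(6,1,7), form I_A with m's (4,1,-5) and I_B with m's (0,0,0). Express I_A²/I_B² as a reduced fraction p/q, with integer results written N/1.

Same 6,1,7: normalisation and zero-m 3j drop out of the ratio.
A: Δ: 0! 12! 2! / 15! → 1/1365; sum: t=0:+1/14515200 = 1/14515200; 3j²(6 1 7; 4 1 -5) = Δ·Π!·Σ² = 22/455  (sign +1)
B: Δ: 0! 12! 2! / 15! → 1/1365; sum: t=0:+1/518400 = 1/518400; 3j²(6 1 7; 0 0 0) = Δ·Π!·Σ² = 7/195  (sign -1)
I_A²/I_B² = (22/455)/(7/195) = 66/49

66/49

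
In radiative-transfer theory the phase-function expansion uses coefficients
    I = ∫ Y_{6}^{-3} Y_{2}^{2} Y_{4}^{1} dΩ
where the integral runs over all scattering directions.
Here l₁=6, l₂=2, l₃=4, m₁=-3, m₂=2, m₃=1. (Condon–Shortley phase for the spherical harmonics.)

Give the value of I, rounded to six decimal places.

m-sum 0 ✓  L=12 even ✓  4≤4≤8 ✓
Π(2lᵢ+1) = 13×5×9 = 585
triangle coeff Δ(6,2,4) = 1/6435
Σ_t [2,2]: t=2:+1/2304 = 1/2304
(3j)²=5/143 [(6 2 4; 0 0 0)], sign=+1
Σ_t [4,4]: t=4:+1/17280 = 1/17280
(3j)²=14/715 [(6 2 4; -3 2 1)], sign=-1
⇒ 4πI² = 630/1573
I = (-1)√(630/1573/(4π)) = -0.17852580

-0.178526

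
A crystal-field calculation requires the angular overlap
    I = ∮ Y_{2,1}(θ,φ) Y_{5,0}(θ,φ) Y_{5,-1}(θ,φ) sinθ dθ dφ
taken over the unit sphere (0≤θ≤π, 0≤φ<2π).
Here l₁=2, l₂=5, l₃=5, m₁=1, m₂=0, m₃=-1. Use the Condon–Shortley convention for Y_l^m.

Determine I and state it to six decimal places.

Rules hold: Σm=0, L=12 even, 3≤5≤7.
N = 5·11·11 = 605
Δ = 2!·2!·8!/13! = 1/38610
Racah Σ t=0..2: t=0:+1/2880 t=1:−1/576 t=2:+1/2880 = -1/960
⇒ 3j(2 5 5; 0 0 0)² = 10/429, sgn +1
Racah Σ t=0..1: t=0:+1/1440 t=1:−1/1152 = -1/5760
⇒ 3j(2 5 5; 1 0 -1)² = 1/858, sgn -1
4πI² = N·(3j₀)²·(3jₘ)² = 25/1521
I = -1·√(0.0164366/4π) = -0.03616600

-0.036166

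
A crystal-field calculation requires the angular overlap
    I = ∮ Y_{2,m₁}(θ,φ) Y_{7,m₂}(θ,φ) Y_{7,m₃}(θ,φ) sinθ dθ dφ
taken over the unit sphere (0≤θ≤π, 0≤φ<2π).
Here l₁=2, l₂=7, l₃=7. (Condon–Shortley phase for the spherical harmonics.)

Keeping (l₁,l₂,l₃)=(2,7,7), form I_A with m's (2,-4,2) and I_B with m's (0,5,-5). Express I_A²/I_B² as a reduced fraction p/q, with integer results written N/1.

3300/361

Shared (l₁,l₂,l₃)=(2,7,7): N and (l;000)² cancel in I_A²/I_B².
A: Δ = 2!·2!·12!/17! = 1/185640; Racah Σ t=0..0: t=0:+1/8709120 = 1/8709120; ⇒ 3j(2 7 7; 2 -4 2)² = 55/3094, sgn -1
B: Δ = 2!·2!·12!/17! = 1/185640; Racah Σ t=0..2: t=0:+1/1916006400 t=1:−1/39916800 t=2:+1/29030400 = 19/1916006400; ⇒ 3j(2 7 7; 0 5 -5)² = 361/185640, sgn +1
I_A²/I_B² = (55/3094)/(361/185640) = 3300/361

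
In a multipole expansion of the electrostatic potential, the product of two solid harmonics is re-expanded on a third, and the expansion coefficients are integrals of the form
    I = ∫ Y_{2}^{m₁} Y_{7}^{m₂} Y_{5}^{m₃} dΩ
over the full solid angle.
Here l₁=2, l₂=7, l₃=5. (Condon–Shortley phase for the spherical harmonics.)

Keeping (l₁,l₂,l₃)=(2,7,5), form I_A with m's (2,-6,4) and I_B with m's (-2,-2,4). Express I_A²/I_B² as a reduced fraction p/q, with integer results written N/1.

Shared (l₁,l₂,l₃)=(2,7,5): N and (l;000)² cancel in I_A²/I_B².
A: Δ = 4!·0!·10!/15! = 1/15015; Racah Σ t=0..0: t=0:+1/8709120 = 1/8709120; ⇒ 3j(2 7 5; 2 -6 4)² = 1/21, sgn -1
B: Δ = 4!·0!·10!/15! = 1/15015; Racah Σ t=4..4: t=4:+1/8709120 = 1/8709120; ⇒ 3j(2 7 5; -2 -2 4)² = 1/3003, sgn -1
I_A²/I_B² = (1/21)/(1/3003) = 143/1

143/1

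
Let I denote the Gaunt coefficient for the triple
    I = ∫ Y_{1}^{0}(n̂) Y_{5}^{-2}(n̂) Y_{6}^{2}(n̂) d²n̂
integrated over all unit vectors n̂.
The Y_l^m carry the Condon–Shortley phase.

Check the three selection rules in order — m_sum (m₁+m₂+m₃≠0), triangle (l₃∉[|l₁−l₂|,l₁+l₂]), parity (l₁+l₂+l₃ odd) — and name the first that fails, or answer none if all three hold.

Σmᵢ = 0  ✓
l₃∈[|l₁−l₂|,l₁+l₂]=[4,6], have l₃=6  ✓
Σlᵢ = 12 ⇒ even  ✓

none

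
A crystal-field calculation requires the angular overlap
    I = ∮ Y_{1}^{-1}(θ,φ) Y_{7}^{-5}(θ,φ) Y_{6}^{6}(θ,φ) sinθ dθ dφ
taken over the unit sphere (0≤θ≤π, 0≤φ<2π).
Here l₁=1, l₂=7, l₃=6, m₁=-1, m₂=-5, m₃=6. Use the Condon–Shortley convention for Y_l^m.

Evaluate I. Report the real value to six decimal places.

Rules hold: Σm=0, L=14 even, 6≤6≤8.
N = 3·15·13 = 585
Δ = 2!·0!·12!/15! = 1/1365
Racah Σ t=1..1: t=1:−1/518400 = -1/518400
⇒ 3j(1 7 6; 0 0 0)² = 7/195, sgn -1
Racah Σ t=2..2: t=2:+1/958003200 = 1/958003200
⇒ 3j(1 7 6; -1 -5 6)² = 1/1365, sgn +1
4πI² = N·(3j₀)²·(3jₘ)² = 1/65
I = -1·√(0.0153846/4π) = -0.03498955

-0.034990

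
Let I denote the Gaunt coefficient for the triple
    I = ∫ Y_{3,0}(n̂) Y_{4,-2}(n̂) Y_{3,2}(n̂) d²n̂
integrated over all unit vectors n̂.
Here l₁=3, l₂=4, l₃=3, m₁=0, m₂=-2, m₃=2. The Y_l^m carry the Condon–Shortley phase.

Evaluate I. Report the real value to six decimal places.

Checks pass: Σm=0; 10 even; l₃=3∈[1,7].
(2·3+1)(2·4+1)(2·3+1) = 441
Δ: 4! 2! 4! / 11! → 1/34650
sum: t=1:−1/72 t=2:+1/16 t=3:−1/72 = 5/144
3j²(3 4 3; 0 0 0) = Δ·Π!·Σ² = 2/77  (sign -1)
sum: t=1:−1/72 t=2:+1/96 = -1/288
3j²(3 4 3; 0 -2 2) = Δ·Π!·Σ² = 1/462  (sign +1)
combine: 4πI² = 441·2/77·1/462 = 3/121
take √, sign -1: I = -0.04441841

-0.044418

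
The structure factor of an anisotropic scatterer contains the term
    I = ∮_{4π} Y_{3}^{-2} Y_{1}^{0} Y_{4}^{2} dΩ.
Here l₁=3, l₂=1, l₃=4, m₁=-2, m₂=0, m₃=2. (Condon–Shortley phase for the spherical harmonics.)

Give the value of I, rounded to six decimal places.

Checks pass: Σm=0; 8 even; l₃=4∈[2,4].
(2·3+1)(2·1+1)(2·4+1) = 189
Δ: 0! 6! 2! / 9! → 1/252
sum: t=0:+1/36 = 1/36
3j²(3 1 4; 0 0 0) = Δ·Π!·Σ² = 4/63  (sign +1)
sum: t=0:+1/120 = 1/120
3j²(3 1 4; -2 0 2) = Δ·Π!·Σ² = 1/21  (sign +1)
combine: 4πI² = 189·4/63·1/21 = 4/7
take √, sign +1: I = 0.21324362

0.213244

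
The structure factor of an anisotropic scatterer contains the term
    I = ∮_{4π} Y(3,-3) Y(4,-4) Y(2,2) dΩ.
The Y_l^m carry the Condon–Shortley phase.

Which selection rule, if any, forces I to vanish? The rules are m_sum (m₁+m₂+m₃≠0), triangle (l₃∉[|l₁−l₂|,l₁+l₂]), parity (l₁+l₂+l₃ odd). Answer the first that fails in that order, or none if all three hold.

Σmᵢ = -5  ✗
l₃∈[|l₁−l₂|,l₁+l₂]=[1,7], have l₃=2
Σlᵢ = 9 ⇒ odd

m_sum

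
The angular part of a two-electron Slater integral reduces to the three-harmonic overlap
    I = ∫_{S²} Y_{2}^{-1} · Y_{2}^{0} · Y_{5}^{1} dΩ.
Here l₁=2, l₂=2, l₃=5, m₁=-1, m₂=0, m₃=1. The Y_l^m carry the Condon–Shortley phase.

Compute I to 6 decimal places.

0.000000

triangle: need 0≤l₃≤4, have 5; I=0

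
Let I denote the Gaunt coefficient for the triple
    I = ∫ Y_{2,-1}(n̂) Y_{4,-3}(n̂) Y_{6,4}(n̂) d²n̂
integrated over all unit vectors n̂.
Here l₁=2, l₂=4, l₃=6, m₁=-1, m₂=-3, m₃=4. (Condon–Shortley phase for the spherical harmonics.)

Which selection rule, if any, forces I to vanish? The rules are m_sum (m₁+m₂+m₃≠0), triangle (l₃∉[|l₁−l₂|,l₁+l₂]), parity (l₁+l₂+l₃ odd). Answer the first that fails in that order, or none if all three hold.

Σmᵢ = 0  ✓
l₃∈[|l₁−l₂|,l₁+l₂]=[2,6], have l₃=6  ✓
Σlᵢ = 12 ⇒ even  ✓

none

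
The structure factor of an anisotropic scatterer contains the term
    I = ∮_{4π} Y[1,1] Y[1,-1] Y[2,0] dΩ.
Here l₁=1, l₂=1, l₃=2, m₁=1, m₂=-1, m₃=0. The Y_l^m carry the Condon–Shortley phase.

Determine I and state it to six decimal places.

0.126157

Rules hold: Σm=0, L=4 even, 0≤2≤2.
N = 3·3·5 = 45
Δ = 0!·2!·2!/5! = 1/30
Racah Σ t=0..0: t=0:+1/1 = 1/1
⇒ 3j(1 1 2; 0 0 0)² = 2/15, sgn +1
Racah Σ t=0..0: t=0:+1/4 = 1/4
⇒ 3j(1 1 2; 1 -1 0)² = 1/30, sgn +1
4πI² = N·(3j₀)²·(3jₘ)² = 1/5
I = +1·√(0.2/4π) = 0.12615663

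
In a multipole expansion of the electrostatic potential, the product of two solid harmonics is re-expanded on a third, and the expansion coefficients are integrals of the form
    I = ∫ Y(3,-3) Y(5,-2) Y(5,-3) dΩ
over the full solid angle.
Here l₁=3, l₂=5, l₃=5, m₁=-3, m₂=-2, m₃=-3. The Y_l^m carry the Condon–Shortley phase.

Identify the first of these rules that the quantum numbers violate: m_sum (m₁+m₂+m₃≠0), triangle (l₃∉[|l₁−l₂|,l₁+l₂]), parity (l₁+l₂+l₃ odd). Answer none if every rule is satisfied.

azimuthal sum: -3 − 2 − 3 = -8  ✗
2 ≤ 5 ≤ 8 (triangle on l)
L = 3 + 5 + 5 = 13 (odd)

m_sum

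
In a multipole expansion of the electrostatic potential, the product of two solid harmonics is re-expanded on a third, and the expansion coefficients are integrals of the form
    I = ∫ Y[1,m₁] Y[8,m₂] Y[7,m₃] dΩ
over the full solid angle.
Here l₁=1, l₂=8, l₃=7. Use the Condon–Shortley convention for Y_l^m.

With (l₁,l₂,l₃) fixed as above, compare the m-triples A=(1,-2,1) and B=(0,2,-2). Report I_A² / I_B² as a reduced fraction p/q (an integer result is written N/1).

3/4

Shared (l₁,l₂,l₃)=(1,8,7): N and (l;000)² cancel in I_A²/I_B².
A: Δ = 2!·0!·14!/17! = 1/2040; Racah Σ t=0..0: t=0:+1/58060800 = 1/58060800; ⇒ 3j(1 8 7; 1 -2 1)² = 3/136, sgn +1
B: Δ = 2!·0!·14!/17! = 1/2040; Racah Σ t=1..1: t=1:−1/43545600 = -1/43545600; ⇒ 3j(1 8 7; 0 2 -2)² = 1/34, sgn +1
I_A²/I_B² = (3/136)/(1/34) = 3/4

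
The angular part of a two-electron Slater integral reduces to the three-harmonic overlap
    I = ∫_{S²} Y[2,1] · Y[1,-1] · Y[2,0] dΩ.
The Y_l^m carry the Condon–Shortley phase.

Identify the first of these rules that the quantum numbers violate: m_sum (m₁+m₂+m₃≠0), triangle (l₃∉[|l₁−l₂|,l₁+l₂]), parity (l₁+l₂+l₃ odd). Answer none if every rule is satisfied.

azimuthal sum: 1 − 1 + 0 = 0  ✓
1 ≤ 2 ≤ 3 (triangle on l)  ✓
L = 2 + 1 + 2 = 5 (odd)  ✗

parity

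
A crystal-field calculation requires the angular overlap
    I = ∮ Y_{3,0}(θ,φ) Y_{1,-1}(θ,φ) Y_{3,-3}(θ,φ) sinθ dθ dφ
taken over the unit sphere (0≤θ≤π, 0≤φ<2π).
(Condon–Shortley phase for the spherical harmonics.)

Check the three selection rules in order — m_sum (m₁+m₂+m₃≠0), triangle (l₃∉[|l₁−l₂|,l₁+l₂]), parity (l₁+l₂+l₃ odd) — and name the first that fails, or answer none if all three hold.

m_sum

m₁+m₂+m₃ = 0 − 1 − 3 = -4  ✗
triangle: |3−1|=2 ≤ l₃=3 ≤ 3+1=4
parity: l₁+l₂+l₃ = 7 is odd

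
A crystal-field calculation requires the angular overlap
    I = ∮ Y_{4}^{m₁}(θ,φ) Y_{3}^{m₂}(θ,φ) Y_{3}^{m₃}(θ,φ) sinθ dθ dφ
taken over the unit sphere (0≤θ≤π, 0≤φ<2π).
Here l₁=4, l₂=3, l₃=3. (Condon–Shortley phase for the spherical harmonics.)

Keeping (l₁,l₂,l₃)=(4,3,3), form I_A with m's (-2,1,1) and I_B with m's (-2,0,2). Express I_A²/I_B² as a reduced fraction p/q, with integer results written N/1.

40/3

l's match ⇒ only the (l;m) 3-j factors differ between A and B.
A: triangle coeff Δ(4,3,3) = 1/34650; Σ_t [2,4]: t=2:+1/192 t=3:−1/36 t=4:+1/192 = -5/288; (3j)²=20/693 [(4 3 3; -2 1 1)], sign=-1
B: triangle coeff Δ(4,3,3) = 1/34650; Σ_t [2,3]: t=2:+1/96 t=3:−1/72 = -1/288; (3j)²=1/462 [(4 3 3; -2 0 2)], sign=+1
I_A²/I_B² = (20/693)/(1/462) = 40/3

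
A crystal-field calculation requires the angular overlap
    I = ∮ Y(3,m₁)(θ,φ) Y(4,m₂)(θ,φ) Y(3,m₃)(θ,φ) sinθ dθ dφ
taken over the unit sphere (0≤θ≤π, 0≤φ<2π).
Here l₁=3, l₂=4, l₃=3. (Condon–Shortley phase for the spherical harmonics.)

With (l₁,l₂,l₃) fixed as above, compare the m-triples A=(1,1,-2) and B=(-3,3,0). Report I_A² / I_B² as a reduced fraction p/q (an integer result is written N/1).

32/63

Shared (l₁,l₂,l₃)=(3,4,3): N and (l;000)² cancel in I_A²/I_B².
A: Δ = 4!·2!·4!/11! = 1/34650; Racah Σ t=1..2: t=1:−1/144 t=2:+1/48 = 1/72; ⇒ 3j(3 4 3; 1 1 -2)² = 16/693, sgn -1
B: Δ = 4!·2!·4!/11! = 1/34650; Racah Σ t=4..4: t=4:+1/288 = 1/288; ⇒ 3j(3 4 3; -3 3 0)² = 1/22, sgn -1
I_A²/I_B² = (16/693)/(1/22) = 32/63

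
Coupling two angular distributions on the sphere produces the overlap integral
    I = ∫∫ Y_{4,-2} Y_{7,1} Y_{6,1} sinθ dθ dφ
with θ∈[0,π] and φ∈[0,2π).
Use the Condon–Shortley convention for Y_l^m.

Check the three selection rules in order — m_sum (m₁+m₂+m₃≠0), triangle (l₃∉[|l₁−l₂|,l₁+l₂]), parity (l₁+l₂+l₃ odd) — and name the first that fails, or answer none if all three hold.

Σmᵢ = 0  ✓
l₃∈[|l₁−l₂|,l₁+l₂]=[3,11], have l₃=6  ✓
Σlᵢ = 17 ⇒ odd  ✗

parity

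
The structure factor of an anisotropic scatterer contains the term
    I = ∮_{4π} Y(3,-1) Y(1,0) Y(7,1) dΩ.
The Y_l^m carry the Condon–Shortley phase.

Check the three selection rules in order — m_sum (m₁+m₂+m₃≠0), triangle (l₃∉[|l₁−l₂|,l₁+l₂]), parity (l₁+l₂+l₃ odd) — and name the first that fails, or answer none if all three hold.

azimuthal sum: -1 + 0 + 1 = 0  ✓
2 ≤ 7 ≤ 4 (triangle on l)  ✗
L = 3 + 1 + 7 = 11 (odd)

triangle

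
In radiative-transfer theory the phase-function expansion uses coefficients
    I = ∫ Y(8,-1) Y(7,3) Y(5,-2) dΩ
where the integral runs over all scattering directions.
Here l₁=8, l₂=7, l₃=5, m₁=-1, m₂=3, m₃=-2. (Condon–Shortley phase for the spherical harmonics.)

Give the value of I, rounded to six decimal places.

0.072624

m-sum 0 ✓  L=20 even ✓  1≤5≤15 ✓
Π(2lᵢ+1) = 17×15×11 = 2805
triangle coeff Δ(8,7,5) = 1/814773960
Σ_t [3,7]: t=3:−1/87091200 t=4:+1/4976640 t=5:−1/2073600 t=6:+1/4976640 t=7:−1/87091200 = -1/9676800
(3j)²=360/46189 [(8 7 5; 0 0 0)], sign=+1
Σ_t [6,9]: t=6:+1/14929920 t=7:−1/8709120 t=8:+1/38707200 t=9:−1/1567641600 = -71/3135283200
(3j)²=5041/1662804 [(8 7 5; -1 3 -2)], sign=+1
⇒ 4πI² = 756150/11408683
I = (+1)√(756150/11408683/(4π)) = 0.07262419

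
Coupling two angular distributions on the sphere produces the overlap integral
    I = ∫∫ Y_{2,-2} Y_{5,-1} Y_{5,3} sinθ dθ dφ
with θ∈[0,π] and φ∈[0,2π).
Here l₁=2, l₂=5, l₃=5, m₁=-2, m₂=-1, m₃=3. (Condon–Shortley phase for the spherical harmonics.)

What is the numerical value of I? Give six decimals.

0.171169

m-sum 0 ✓  L=12 even ✓  3≤5≤7 ✓
Π(2lᵢ+1) = 5×11×11 = 605
triangle coeff Δ(2,5,5) = 1/38610
Σ_t [0,2]: t=0:+1/2880 t=1:−1/576 t=2:+1/2880 = -1/960
(3j)²=10/429 [(2 5 5; 0 0 0)], sign=+1
Σ_t [2,2]: t=2:+1/5760 = 1/5760
(3j)²=56/2145 [(2 5 5; -2 -1 3)], sign=+1
⇒ 4πI² = 560/1521
I = (+1)√(560/1521/(4π)) = 0.17116875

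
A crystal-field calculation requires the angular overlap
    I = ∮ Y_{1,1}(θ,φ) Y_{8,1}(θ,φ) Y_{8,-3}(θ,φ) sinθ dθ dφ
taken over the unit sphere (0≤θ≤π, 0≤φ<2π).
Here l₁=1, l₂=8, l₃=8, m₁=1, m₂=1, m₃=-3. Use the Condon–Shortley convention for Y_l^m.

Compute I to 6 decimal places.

Σmᵢ = -1 ≠ 0, so the φ-integral vanishes; I = 0

0.000000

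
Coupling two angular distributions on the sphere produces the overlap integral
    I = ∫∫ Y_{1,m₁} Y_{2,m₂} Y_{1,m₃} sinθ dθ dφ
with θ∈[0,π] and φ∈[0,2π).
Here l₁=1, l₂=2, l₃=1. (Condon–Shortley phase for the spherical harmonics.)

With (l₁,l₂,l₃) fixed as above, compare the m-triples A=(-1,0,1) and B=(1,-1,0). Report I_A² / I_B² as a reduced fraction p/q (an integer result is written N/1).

1/3

Same 1,2,1: normalisation and zero-m 3j drop out of the ratio.
A: Δ: 2! 0! 2! / 5! → 1/30; sum: t=2:+1/4 = 1/4; 3j²(1 2 1; -1 0 1) = Δ·Π!·Σ² = 1/30  (sign +1)
B: Δ: 2! 0! 2! / 5! → 1/30; sum: t=0:+1/2 = 1/2; 3j²(1 2 1; 1 -1 0) = Δ·Π!·Σ² = 1/10  (sign -1)
I_A²/I_B² = (1/30)/(1/10) = 1/3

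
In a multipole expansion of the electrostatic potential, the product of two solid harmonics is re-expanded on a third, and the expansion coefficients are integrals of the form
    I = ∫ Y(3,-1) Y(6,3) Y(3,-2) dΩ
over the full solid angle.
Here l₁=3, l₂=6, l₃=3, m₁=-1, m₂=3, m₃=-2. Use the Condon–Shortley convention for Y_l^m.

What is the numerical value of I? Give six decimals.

-0.230476

Rules hold: Σm=0, L=12 even, 3≤3≤9.
N = 7·13·7 = 637
Δ = 6!·0!·6!/13! = 1/12012
Racah Σ t=3..3: t=3:−1/1296 = -1/1296
⇒ 3j(3 6 3; 0 0 0)² = 100/3003, sgn +1
Racah Σ t=4..4: t=4:+1/5760 = 1/5760
⇒ 3j(3 6 3; -1 3 -2)² = 9/286, sgn -1
4πI² = N·(3j₀)²·(3jₘ)² = 1050/1573
I = -1·√(0.667514/4π) = -0.23047581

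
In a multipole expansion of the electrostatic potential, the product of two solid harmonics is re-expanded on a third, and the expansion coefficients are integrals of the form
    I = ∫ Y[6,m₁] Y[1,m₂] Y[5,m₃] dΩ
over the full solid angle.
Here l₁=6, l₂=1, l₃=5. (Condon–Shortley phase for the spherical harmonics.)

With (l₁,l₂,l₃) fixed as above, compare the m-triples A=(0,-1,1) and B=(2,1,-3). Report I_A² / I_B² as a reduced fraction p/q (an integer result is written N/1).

Shared (l₁,l₂,l₃)=(6,1,5): N and (l;000)² cancel in I_A²/I_B².
A: Δ = 2!·10!·0!/13! = 1/858; Racah Σ t=0..0: t=0:+1/34560 = 1/34560; ⇒ 3j(6 1 5; 0 -1 1)² = 5/286, sgn +1
B: Δ = 2!·10!·0!/13! = 1/858; Racah Σ t=2..2: t=2:+1/161280 = 1/161280; ⇒ 3j(6 1 5; 2 1 -3)² = 1/143, sgn +1
I_A²/I_B² = (5/286)/(1/143) = 5/2

5/2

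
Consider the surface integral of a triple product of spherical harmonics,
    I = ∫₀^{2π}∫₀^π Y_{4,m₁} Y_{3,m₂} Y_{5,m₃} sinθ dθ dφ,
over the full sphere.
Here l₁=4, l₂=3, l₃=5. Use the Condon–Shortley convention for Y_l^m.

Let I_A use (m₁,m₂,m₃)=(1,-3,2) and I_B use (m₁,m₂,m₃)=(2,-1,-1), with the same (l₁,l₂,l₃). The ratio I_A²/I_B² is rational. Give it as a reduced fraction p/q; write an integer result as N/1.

5250/1849

l's match ⇒ only the (l;m) 3-j factors differ between A and B.
A: triangle coeff Δ(4,3,5) = 1/180180; Σ_t [0,0]: t=0:+1/1728 = 1/1728; (3j)²=25/858 [(4 3 5; 1 -3 2)], sign=-1
B: triangle coeff Δ(4,3,5) = 1/180180; Σ_t [0,2]: t=0:+1/384 t=1:−1/720 t=2:+1/34560 = 43/34560; (3j)²=1849/180180 [(4 3 5; 2 -1 -1)], sign=+1
I_A²/I_B² = (25/858)/(1849/180180) = 5250/1849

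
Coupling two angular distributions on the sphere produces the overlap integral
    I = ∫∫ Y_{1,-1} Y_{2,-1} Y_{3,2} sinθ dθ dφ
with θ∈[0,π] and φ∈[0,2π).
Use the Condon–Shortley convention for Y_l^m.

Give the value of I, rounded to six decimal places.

0.261169

m-sum 0 ✓  L=6 even ✓  1≤3≤3 ✓
Π(2lᵢ+1) = 3×5×7 = 105
triangle coeff Δ(1,2,3) = 1/105
Σ_t [0,0]: t=0:+1/4 = 1/4
(3j)²=3/35 [(1 2 3; 0 0 0)], sign=-1
Σ_t [0,0]: t=0:+1/12 = 1/12
(3j)²=2/21 [(1 2 3; -1 -1 2)], sign=-1
⇒ 4πI² = 6/7
I = (+1)√(6/7/(4π)) = 0.26116903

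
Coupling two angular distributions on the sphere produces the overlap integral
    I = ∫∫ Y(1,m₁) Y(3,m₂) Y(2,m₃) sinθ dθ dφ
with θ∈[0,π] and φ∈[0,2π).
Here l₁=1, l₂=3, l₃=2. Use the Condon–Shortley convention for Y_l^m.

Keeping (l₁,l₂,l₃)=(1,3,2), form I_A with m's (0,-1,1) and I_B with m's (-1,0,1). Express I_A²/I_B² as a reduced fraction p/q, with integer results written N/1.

8/3

l's match ⇒ only the (l;m) 3-j factors differ between A and B.
A: triangle coeff Δ(1,3,2) = 1/105; Σ_t [1,1]: t=1:−1/6 = -1/6; (3j)²=8/105 [(1 3 2; 0 -1 1)], sign=+1
B: triangle coeff Δ(1,3,2) = 1/105; Σ_t [2,2]: t=2:+1/12 = 1/12; (3j)²=1/35 [(1 3 2; -1 0 1)], sign=-1
I_A²/I_B² = (8/105)/(1/35) = 8/3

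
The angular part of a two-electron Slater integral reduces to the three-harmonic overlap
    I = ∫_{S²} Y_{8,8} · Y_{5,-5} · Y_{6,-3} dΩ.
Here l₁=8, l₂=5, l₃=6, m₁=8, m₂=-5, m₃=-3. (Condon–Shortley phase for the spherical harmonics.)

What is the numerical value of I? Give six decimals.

0.000000

L=19 odd ⇒ parity kills the (l;000) factor ⇒ I = 0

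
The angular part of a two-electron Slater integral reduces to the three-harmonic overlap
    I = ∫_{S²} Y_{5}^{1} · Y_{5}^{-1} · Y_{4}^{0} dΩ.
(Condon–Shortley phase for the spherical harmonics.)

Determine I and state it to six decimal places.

-0.086798

m-sum 0 ✓  L=14 even ✓  0≤4≤10 ✓
Π(2lᵢ+1) = 11×11×9 = 1089
triangle coeff Δ(5,5,4) = 1/3153150
Σ_t [1,5]: t=1:−1/69120 t=2:+1/1728 t=3:−1/576 t=4:+1/1728 t=5:−1/69120 = -7/11520
(3j)²=2/143 [(5 5 4; 0 0 0)], sign=-1
Σ_t [0,4]: t=0:+1/414720 t=1:−1/4320 t=2:+1/768 t=3:−1/1296 t=4:+1/27648 = 7/20736
(3j)²=8/1287 [(5 5 4; 1 -1 0)], sign=+1
⇒ 4πI² = 16/169
I = (-1)√(16/169/(4π)) = -0.08679840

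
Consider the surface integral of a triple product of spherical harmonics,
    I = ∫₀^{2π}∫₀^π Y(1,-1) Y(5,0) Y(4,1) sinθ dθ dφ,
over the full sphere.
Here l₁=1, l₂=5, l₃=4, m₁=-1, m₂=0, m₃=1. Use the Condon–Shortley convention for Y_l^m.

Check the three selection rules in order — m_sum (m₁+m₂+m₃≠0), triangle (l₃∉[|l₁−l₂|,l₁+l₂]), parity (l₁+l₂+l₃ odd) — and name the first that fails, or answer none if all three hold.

none

Σmᵢ = 0  ✓
l₃∈[|l₁−l₂|,l₁+l₂]=[4,6], have l₃=4  ✓
Σlᵢ = 10 ⇒ even  ✓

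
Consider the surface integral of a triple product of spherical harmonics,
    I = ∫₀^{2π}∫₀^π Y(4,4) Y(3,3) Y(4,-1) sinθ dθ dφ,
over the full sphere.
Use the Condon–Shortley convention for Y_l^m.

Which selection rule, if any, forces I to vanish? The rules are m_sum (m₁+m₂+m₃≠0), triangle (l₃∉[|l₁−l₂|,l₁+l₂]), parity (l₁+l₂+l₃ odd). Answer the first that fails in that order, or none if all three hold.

azimuthal sum: 4 + 3 − 1 = 6  ✗
1 ≤ 4 ≤ 7 (triangle on l)
L = 4 + 3 + 4 = 11 (odd)

m_sum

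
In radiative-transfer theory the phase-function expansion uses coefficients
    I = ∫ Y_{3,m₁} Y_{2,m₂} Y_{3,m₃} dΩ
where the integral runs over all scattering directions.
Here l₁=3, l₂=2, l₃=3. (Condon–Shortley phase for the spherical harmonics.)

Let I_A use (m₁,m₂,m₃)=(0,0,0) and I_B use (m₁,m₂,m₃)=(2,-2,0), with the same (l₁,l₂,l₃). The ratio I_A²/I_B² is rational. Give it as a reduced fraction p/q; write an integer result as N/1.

4/5

l's match ⇒ only the (l;m) 3-j factors differ between A and B.
A: triangle coeff Δ(3,2,3) = 1/3780; Σ_t [0,2]: t=0:+1/24 t=1:−1/4 t=2:+1/24 = -1/6; (3j)²=4/105 [(3 2 3; 0 0 0)], sign=+1
B: triangle coeff Δ(3,2,3) = 1/3780; Σ_t [0,0]: t=0:+1/24 = 1/24; (3j)²=1/21 [(3 2 3; 2 -2 0)], sign=-1
I_A²/I_B² = (4/105)/(1/21) = 4/5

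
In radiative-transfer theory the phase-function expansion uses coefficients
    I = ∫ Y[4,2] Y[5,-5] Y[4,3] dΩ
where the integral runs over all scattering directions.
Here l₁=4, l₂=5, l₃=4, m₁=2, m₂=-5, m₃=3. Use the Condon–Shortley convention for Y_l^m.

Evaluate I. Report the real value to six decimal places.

0.000000

L=13 odd ⇒ parity kills the (l;000) factor ⇒ I = 0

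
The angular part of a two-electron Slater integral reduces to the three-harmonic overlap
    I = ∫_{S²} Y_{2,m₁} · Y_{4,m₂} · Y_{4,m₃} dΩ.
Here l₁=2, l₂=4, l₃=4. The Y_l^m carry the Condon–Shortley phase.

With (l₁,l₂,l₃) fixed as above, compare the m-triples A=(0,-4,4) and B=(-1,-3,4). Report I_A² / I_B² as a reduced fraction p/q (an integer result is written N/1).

l's match ⇒ only the (l;m) 3-j factors differ between A and B.
A: triangle coeff Δ(2,4,4) = 1/13860; Σ_t [0,0]: t=0:+1/2880 = 1/2880; (3j)²=28/495 [(2 4 4; 0 -4 4)], sign=+1
B: triangle coeff Δ(2,4,4) = 1/13860; Σ_t [1,1]: t=1:−1/1440 = -1/1440; (3j)²=7/165 [(2 4 4; -1 -3 4)], sign=-1
I_A²/I_B² = (28/495)/(7/165) = 4/3

4/3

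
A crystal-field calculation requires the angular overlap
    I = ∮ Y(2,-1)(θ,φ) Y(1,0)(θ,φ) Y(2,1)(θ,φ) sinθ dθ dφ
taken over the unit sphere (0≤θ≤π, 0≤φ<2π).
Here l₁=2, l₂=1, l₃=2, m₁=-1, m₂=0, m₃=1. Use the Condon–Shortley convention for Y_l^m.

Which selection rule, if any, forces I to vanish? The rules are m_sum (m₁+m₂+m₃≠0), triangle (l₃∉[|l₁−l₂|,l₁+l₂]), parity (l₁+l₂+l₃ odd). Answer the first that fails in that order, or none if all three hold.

parity

azimuthal sum: -1 + 0 + 1 = 0  ✓
1 ≤ 2 ≤ 3 (triangle on l)  ✓
L = 2 + 1 + 2 = 5 (odd)  ✗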